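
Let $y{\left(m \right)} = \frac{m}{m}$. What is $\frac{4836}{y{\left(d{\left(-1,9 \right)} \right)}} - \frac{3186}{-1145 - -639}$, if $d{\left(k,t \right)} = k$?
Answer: $\frac{1225101}{253} \approx 4842.3$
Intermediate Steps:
$y{\left(m \right)} = 1$
$\frac{4836}{y{\left(d{\left(-1,9 \right)} \right)}} - \frac{3186}{-1145 - -639} = \frac{4836}{1} - \frac{3186}{-1145 - -639} = 4836 \cdot 1 - \frac{3186}{-1145 + 639} = 4836 - \frac{3186}{-506} = 4836 - - \frac{1593}{253} = 4836 + \frac{1593}{253} = \frac{1225101}{253}$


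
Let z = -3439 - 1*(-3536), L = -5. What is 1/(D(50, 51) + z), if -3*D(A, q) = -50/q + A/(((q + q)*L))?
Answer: 153/14896 ≈ 0.010271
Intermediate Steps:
z = 97 (z = -3439 + 3536 = 97)
D(A, q) = 50/(3*q) + A/(30*q) (D(A, q) = -(-50/q + A/(((q + q)*(-5))))/3 = -(-50/q + A/(((2*q)*(-5))))/3 = -(-50/q + A/((-10*q)))/3 = -(-50/q + A*(-1/(10*q)))/3 = -(-50/q - A/(10*q))/3 = 50/(3*q) + A/(30*q))
1/(D(50, 51) + z) = 1/((1/30)*(500 + 50)/51 + 97) = 1/((1/30)*(1/51)*550 + 97) = 1/(55/153 + 97) = 1/(14896/153) = 153/14896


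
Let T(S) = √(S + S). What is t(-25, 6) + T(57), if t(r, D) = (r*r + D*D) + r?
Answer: 636 + √114 ≈ 646.68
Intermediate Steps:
t(r, D) = r + D² + r² (t(r, D) = (r² + D²) + r = (D² + r²) + r = r + D² + r²)
T(S) = √2*√S (T(S) = √(2*S) = √2*√S)
t(-25, 6) + T(57) = (-25 + 6² + (-25)²) + √2*√57 = (-25 + 36 + 625) + √114 = 636 + √114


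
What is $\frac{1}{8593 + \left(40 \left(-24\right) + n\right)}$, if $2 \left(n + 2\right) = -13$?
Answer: $\frac{2}{15249} \approx 0.00013116$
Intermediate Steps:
$n = - \frac{17}{2}$ ($n = -2 + \frac{1}{2} \left(-13\right) = -2 - \frac{13}{2} = - \frac{17}{2} \approx -8.5$)
$\frac{1}{8593 + \left(40 \left(-24\right) + n\right)} = \frac{1}{8593 + \left(40 \left(-24\right) - \frac{17}{2}\right)} = \frac{1}{8593 - \frac{1937}{2}} = \frac{1}{\frac{15249}{2}} = \frac{2}{15249}$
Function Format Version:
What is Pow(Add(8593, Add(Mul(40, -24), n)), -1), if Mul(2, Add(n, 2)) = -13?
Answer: Rational(2, 15249) ≈ 0.00013116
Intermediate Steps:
n = Rational(-17, 2) (n = Add(-2, Mul(Rational(1, 2), -13)) = Add(-2, Rational(-13, 2)) = Rational(-17, 2) ≈ -8.5000)
Pow(Add(8593, Add(Mul(40, -24), n)), -1) = Pow(Add(8593, Add(Mul(40, -24), Rational(-17, 2))), -1) = Pow(Add(8593, Add(-960, Rational(-17, 2))), -1) = Pow(Add(8593, Rational(-1937, 2)), -1) = Pow(Rational(15249, 2), -1) = Rational(2, 15249)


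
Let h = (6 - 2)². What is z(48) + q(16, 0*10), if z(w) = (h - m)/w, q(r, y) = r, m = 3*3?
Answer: 775/48 ≈ 16.146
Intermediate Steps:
h = 16 (h = 4² = 16)
m = 9
z(w) = 7/w (z(w) = (16 - 1*9)/w = (16 - 9)/w = 7/w)
z(48) + q(16, 0*10) = 7/48 + 16 = 775/48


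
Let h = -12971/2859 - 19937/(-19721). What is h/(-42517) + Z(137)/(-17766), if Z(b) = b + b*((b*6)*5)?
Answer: -450040247307870371/14196265226811486 ≈ -31.701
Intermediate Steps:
h = -198801208/56382339 (h = -12971*1/2859 - 19937*(-1/19721) = -12971/2859 + 19937/19721 = -198801208/56382339 ≈ -3.5259)
Z(b) = b + 30*b² (Z(b) = b + b*((6*b)*5) = b + b*(30*b) = b + 30*b²)
h/(-42517) + Z(137)/(-17766) = -198801208/56382339/(-42517) + (137*(1 + 30*137))/(-17766) = -198801208/56382339*(-1/42517) + (137*(1 + 4110))*(-1/17766) = 198801208/2397207907263 + (137*4111)*(-1/17766) = 198801208/2397207907263 + 563207*(-1/17766) = 198801208/2397207907263 - 563207/17766 = -450040247307870371/14196265226811486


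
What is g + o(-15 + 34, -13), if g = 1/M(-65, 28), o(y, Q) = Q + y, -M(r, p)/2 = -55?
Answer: 661/110 ≈ 6.0091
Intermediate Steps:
M(r, p) = 110 (M(r, p) = -2*(-55) = 110)
g = 1/110 ≈ 0.0090909
g + o(-15 + 34, -13) = 1/110 + (-13 + (-15 + 34)) = 1/110 + (-13 + 19) = 1/110 + 6 = 661/110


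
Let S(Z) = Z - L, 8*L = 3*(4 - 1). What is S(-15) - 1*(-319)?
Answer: 2423/8 ≈ 302.88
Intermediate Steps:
L = 9/8 (L = (3*(4 - 1))/8 = (3*3)/8 = (⅛)*9 = 9/8 ≈ 1.1250)
S(Z) = -9/8 + Z (S(Z) = Z - 1*9/8 = Z - 9/8 = -9/8 + Z)
S(-15) - 1*(-319) = (-9/8 - 15) - 1*(-319) = -129/8 + 319 = 2423/8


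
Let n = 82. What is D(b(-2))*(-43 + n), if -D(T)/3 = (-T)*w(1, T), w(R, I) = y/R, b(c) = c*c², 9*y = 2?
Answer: -208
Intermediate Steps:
y = 2/9 (y = (⅑)*2 = 2/9 ≈ 0.22222)
b(c) = c³
w(R, I) = 2/(9*R)
D(T) = 2*T/3 (D(T) = -3*(-T)*(2/9)/1 = -3*(-T)*(2/9)*1 = -3*(-T)*2/9 = -(-2)*T/3 = 2*T/3)
D(b(-2))*(-43 + n) = ((⅔)*(-2)³)*(-43 + 82) = ((⅔)*(-8))*39 = -16/3*39 = -208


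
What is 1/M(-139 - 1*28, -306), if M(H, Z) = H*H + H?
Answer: 1/27722 ≈ 3.6072e-5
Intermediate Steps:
M(H, Z) = H + H² (M(H, Z) = H² + H = H + H²)
1/M(-139 - 1*28, -306) = 1/((-139 - 1*28)*(1 + (-139 - 1*28))) = 1/((-139 - 28)*(1 + (-139 - 28))) = 1/(-167*(1 - 167)) = 1/(-167*(-166)) = 1/27722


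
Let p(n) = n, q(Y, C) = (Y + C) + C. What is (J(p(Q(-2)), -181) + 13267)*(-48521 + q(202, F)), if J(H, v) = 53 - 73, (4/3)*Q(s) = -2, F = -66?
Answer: -641830397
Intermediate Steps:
Q(s) = -3/2 (Q(s) = (3/4)*(-2) = -3/2)
q(Y, C) = Y + 2*C (q(Y, C) = (C + Y) + C = Y + 2*C)
J(H, v) = -20
(J(p(Q(-2)), -181) + 13267)*(-48521 + q(202, F)) = (-20 + 13267)*(-48521 + (202 + 2*(-66))) = 13247*(-48521 + (202 - 132)) = 13247*(-48521 + 70) = 13247*(-48451) = -641830397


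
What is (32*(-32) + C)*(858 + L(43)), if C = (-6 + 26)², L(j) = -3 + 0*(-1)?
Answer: -533520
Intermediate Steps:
L(j) = -3 (L(j) = -3 + 0 = -3)
C = 400 (C = 20² = 400)
(32*(-32) + C)*(858 + L(43)) = (32*(-32) + 400)*(858 - 3) = (-1024 + 400)*855 = -624*855 = -533520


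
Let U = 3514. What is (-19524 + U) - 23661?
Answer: -39671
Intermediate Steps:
(-19524 + U) - 23661 = (-19524 + 3514) - 23661 = -16010 - 23661 = -39671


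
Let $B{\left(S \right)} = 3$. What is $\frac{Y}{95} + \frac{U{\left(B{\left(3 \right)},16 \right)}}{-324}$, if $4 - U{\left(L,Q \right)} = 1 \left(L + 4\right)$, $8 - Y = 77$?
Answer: $- \frac{7357}{10260} \approx -0.71706$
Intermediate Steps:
$Y = -69$ ($Y = 8 - 77 = -69$)
$U{\left(L,Q \right)} = - L$ ($U{\left(L,Q \right)} = 4 - 1 \left(L + 4\right) = 4 - 1 \left(4 + L\right) = 4 - \left(4 + L\right) = - L$)
$\frac{Y}{95} + \frac{U{\left(B{\left(3 \right)},16 \right)}}{-324} = - \frac{69}{95} + \frac{\left(-1\right) 3}{-324} = \left(-69\right) \frac{1}{95} - - \frac{1}{108} = - \frac{69}{95} + \frac{1}{108} = - \frac{7357}{10260}$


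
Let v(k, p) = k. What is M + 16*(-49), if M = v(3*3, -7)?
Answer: -775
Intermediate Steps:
M = 9 (M = 3*3 = 9)
M + 16*(-49) = 9 + 16*(-49) = 9 - 784 = -775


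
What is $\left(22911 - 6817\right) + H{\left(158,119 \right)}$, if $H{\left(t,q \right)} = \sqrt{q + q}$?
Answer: $16094 + \sqrt{238} \approx 16109.0$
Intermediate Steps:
$H{\left(t,q \right)} = \sqrt{2} \sqrt{q}$ ($H{\left(t,q \right)} = \sqrt{2 q} = \sqrt{2} \sqrt{q}$)
$\left(22911 - 6817\right) + H{\left(158,119 \right)} = \left(22911 - 6817\right) + \sqrt{2} \sqrt{119} = 16094 + \sqrt{238}$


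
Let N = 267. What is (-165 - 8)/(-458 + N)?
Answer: 173/191 ≈ 0.90576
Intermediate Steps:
(-165 - 8)/(-458 + N) = (-165 - 8)/(-458 + 267) = -173/(-191) = -173*(-1/191) = 173/191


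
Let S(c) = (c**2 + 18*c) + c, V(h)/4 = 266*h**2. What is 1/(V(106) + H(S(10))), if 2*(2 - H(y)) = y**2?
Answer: 1/11913056 ≈ 8.3941e-8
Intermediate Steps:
V(h) = 1064*h**2 (V(h) = 4*(266*h**2) = 1064*h**2)
S(c) = c**2 + 19*c
H(y) = 2 - y**2/2
1/(V(106) + H(S(10))) = 1/(1064*106**2 + (2 - 100*(19 + 10)**2/2)) = 1/(1064*11236 + (2 - (10*29)**2/2)) = 1/(11955104 + (2 - 1/2*290**2)) = 1/(11955104 + (2 - 1/2*84100)) = 1/(11955104 + (2 - 42050)) = 1/(11955104 - 42048) = 1/11913056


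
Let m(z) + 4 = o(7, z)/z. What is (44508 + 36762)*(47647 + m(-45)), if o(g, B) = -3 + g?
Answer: 3871939386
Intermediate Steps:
m(z) = -4 + 4/z (m(z) = -4 + (-3 + 7)/z = -4 + 4/z)
(44508 + 36762)*(47647 + m(-45)) = (44508 + 36762)*(47647 + (-4 + 4/(-45))) = 81270*(47647 + (-4 + 4*(-1/45))) = 81270*(47647 + (-4 - 4/45)) = 81270*(47647 - 184/45) = 81270*(2143931/45) = 3871939386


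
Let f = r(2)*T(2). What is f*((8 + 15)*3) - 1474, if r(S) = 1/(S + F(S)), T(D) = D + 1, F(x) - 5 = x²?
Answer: -16007/11 ≈ -1455.2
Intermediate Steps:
F(x) = 5 + x²
T(D) = 1 + D
r(S) = 1/(5 + S + S²) (r(S) = 1/(S + (5 + S²)) = 1/(5 + S + S²))
f = 3/11 (f = (1 + 2)/(5 + 2 + 2²) = 3/(5 + 2 + 4) = 3/11 ≈ 0.27273)
f*((8 + 15)*3) - 1474 = 3*((8 + 15)*3)/11 - 1474 = 3*(23*3)/11 - 1474 = (3/11)*69 - 1474 = 207/11 - 1474 = -16007/11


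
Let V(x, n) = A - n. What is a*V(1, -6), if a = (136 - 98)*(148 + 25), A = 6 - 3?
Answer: 59166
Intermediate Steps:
A = 3
a = 6574 (a = 38*173 = 6574)
V(x, n) = 3 - n
a*V(1, -6) = 6574*(3 - 1*(-6)) = 6574*(3 + 6) = 6574*9 = 59166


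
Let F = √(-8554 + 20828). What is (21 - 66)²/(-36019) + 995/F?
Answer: -2025/36019 + 995*√34/646 ≈ 8.9249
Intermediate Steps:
F = 19*√34 (F = √12274 = 19*√34 ≈ 110.79)
(21 - 66)²/(-36019) + 995/F = (21 - 66)²/(-36019) + 995/((19*√34)) = (-45)²*(-1/36019) + 995*(√34/646) = 2025*(-1/36019) + 995*√34/646 = -2025/36019 + 995*√34/646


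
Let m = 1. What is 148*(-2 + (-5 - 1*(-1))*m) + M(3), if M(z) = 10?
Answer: -878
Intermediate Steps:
148*(-2 + (-5 - 1*(-1))*m) + M(3) = 148*(-2 + (-5 - 1*(-1))*1) + 10 = 148*(-2 + (-5 + 1)*1) + 10 = 148*(-2 - 4*1) + 10 = 148*(-2 - 4) + 10 = 148*(-6) + 10 = -888 + 10 = -878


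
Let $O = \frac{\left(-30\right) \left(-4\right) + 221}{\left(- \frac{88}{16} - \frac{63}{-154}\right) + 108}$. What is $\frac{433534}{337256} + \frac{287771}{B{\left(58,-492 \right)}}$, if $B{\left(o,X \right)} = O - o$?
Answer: $- \frac{54918293987681}{10438916340} \approx -5260.9$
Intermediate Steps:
$O = \frac{3751}{1132}$ ($O = \frac{120 + 221}{\left(\left(-88\right) \frac{1}{16} - - \frac{9}{22}\right) + 108} = \frac{341}{\left(- \frac{11}{2} + \frac{9}{22}\right) + 108} = \frac{341}{- \frac{56}{11} + 108} = \frac{341}{\frac{1132}{11}} = 341 \cdot \frac{11}{1132} = \frac{3751}{1132} \approx 3.3136$)
$B{\left(o,X \right)} = \frac{3751}{1132} - o$
$\frac{433534}{337256} + \frac{287771}{B{\left(58,-492 \right)}} = \frac{433534}{337256} + \frac{287771}{\frac{3751}{1132} - 58} = 433534 \cdot \frac{1}{337256} + \frac{287771}{\frac{3751}{1132} - 58} = \frac{216767}{168628} + \frac{287771}{- \frac{61905}{1132}} = \frac{216767}{168628} + 287771 \left(- \frac{1132}{61905}\right) = \frac{216767}{168628} - \frac{325756772}{61905} = - \frac{54918293987681}{10438916340}$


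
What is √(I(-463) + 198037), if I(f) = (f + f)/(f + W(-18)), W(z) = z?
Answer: √45818483763/481 ≈ 445.02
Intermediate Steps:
I(f) = 2*f/(-18 + f) (I(f) = (f + f)/(f - 18) = (2*f)/(-18 + f) = 2*f/(-18 + f))
√(I(-463) + 198037) = √(2*(-463)/(-18 - 463) + 198037) = √(2*(-463)/(-481) + 198037) = √(2*(-463)*(-1/481) + 198037) = √(926/481 + 198037) = √(95256723/481) = √45818483763/481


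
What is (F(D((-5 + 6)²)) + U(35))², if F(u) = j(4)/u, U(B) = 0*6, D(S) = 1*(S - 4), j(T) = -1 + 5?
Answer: 16/9 ≈ 1.7778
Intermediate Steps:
j(T) = 4
D(S) = -4 + S (D(S) = 1*(-4 + S) = -4 + S)
U(B) = 0
F(u) = 4/u
(F(D((-5 + 6)²)) + U(35))² = (4/(-4 + (-5 + 6)²) + 0)² = (4/(-4 + 1²) + 0)² = (4/(-4 + 1) + 0)² = (4/(-3) + 0)² = (4*(-⅓) + 0)² = (-4/3 + 0)² = (-4/3)² = 16/9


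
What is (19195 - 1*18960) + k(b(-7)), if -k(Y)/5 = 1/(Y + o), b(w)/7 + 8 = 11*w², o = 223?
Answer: 185179/788 ≈ 235.00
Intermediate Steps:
b(w) = -56 + 77*w² (b(w) = -56 + 7*(11*w²) = -56 + 77*w²)
k(Y) = -5/(223 + Y) (k(Y) = -5/(Y + 223) = -5/(223 + Y))
(19195 - 1*18960) + k(b(-7)) = (19195 - 1*18960) - 5/(223 + (-56 + 77*(-7)²)) = (19195 - 18960) - 5/(223 + (-56 + 77*49)) = 235 - 5/(223 + (-56 + 3773)) = 235 - 5/(223 + 3717) = 235 - 5/3940 = 235 - 5*1/3940 = 235 - 1/788 = 185179/788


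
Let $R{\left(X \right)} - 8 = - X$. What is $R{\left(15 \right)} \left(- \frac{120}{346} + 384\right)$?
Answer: $- \frac{464604}{173} \approx -2685.6$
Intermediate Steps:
$R{\left(X \right)} = 8 - X$
$R{\left(15 \right)} \left(- \frac{120}{346} + 384\right) = \left(8 - 15\right) \left(- \frac{120}{346} + 384\right) = \left(8 - 15\right) \left(\left(-120\right) \frac{1}{346} + 384\right) = - 7 \left(- \frac{60}{173} + 384\right) = \left(-7\right) \frac{66372}{173} = - \frac{464604}{173}$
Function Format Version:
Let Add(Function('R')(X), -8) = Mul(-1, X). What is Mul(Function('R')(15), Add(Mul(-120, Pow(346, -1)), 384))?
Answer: Rational(-464604, 173) ≈ -2685.6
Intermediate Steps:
Function('R')(X) = Add(8, Mul(-1, X))
Mul(Function('R')(15), Add(Mul(-120, Pow(346, -1)), 384)) = Mul(Add(8, Mul(-1, 15)), Add(Mul(-120, Pow(346, -1)), 384)) = Mul(Add(8, -15), Add(Mul(-120, Rational(1, 346)), 384)) = Mul(-7, Add(Rational(-60, 173), 384)) = Mul(-7, Rational(66372, 173)) = Rational(-464604, 173)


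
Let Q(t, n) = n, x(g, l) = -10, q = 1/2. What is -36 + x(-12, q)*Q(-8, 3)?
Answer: -66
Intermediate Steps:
q = 1/2 ≈ 0.50000
-36 + x(-12, q)*Q(-8, 3) = -36 - 10*3 = -36 - 30 = -66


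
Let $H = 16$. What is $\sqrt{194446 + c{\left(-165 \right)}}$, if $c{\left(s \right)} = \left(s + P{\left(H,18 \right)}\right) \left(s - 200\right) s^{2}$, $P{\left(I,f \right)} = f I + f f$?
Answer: $i \sqrt{4441700429} \approx 66646.0 i$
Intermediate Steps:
$P{\left(I,f \right)} = f^{2} + I f$ ($P{\left(I,f \right)} = I f + f^{2} = f^{2} + I f$)
$c{\left(s \right)} = s^{2} \left(-200 + s\right) \left(612 + s\right)$ ($c{\left(s \right)} = \left(s + 18 \left(16 + 18\right)\right) \left(s - 200\right) s^{2} = \left(s + 18 \cdot 34\right) \left(-200 + s\right) s^{2} = \left(s + 612\right) \left(-200 + s\right) s^{2} = \left(612 + s\right) \left(-200 + s\right) s^{2} = \left(-200 + s\right) \left(612 + s\right) s^{2} = s^{2} \left(-200 + s\right) \left(612 + s\right)$)
$\sqrt{194446 + c{\left(-165 \right)}} = \sqrt{194446 + \left(-165\right)^{2} \left(-122400 + \left(-165\right)^{2} + 412 \left(-165\right)\right)} = \sqrt{194446 + 27225 \left(-122400 + 27225 - 67980\right)} = \sqrt{194446 + 27225 \left(-163155\right)} = \sqrt{194446 - 4441894875} = \sqrt{-4441700429} = i \sqrt{4441700429}$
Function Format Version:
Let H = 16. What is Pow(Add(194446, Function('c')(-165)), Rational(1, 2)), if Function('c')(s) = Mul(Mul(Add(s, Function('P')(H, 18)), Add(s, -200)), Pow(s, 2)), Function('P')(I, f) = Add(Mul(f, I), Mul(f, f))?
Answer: Mul(I, Pow(4441700429, Rational(1, 2))) ≈ Mul(66646., I)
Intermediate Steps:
Function('P')(I, f) = Add(Pow(f, 2), Mul(I, f)) (Function('P')(I, f) = Add(Mul(I, f), Pow(f, 2)) = Add(Pow(f, 2), Mul(I, f)))
Function('c')(s) = Mul(Pow(s, 2), Add(-200, s), Add(612, s)) (Function('c')(s) = Mul(Mul(Add(s, Mul(18, Add(16, 18))), Add(s, -200)), Pow(s, 2)) = Mul(Mul(Add(s, Mul(18, 34)), Add(-200, s)), Pow(s, 2)) = Mul(Mul(Add(s, 612), Add(-200, s)), Pow(s, 2)) = Mul(Mul(Add(612, s), Add(-200, s)), Pow(s, 2)) = Mul(Mul(Add(-200, s), Add(612, s)), Pow(s, 2)) = Mul(Pow(s, 2), Add(-200, s), Add(612, s)))
Pow(Add(194446, Function('c')(-165)), Rational(1, 2)) = Pow(Add(194446, Mul(Pow(-165, 2), Add(-122400, Pow(-165, 2), Mul(412, -165)))), Rational(1, 2)) = Pow(Add(194446, Mul(27225, Add(-122400, 27225, -67980))), Rational(1, 2)) = Pow(Add(194446, Mul(27225, -163155)), Rational(1, 2)) = Pow(Add(194446, -4441894875), Rational(1, 2)) = Pow(-4441700429, Rational(1, 2)) = Mul(I, Pow(4441700429, Rational(1, 2)))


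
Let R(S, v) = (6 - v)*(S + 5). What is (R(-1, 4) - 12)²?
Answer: 16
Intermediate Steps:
R(S, v) = (5 + S)*(6 - v) (R(S, v) = (6 - v)*(5 + S) = (5 + S)*(6 - v))
(R(-1, 4) - 12)² = ((30 - 5*4 + 6*(-1) - 1*(-1)*4) - 12)² = ((30 - 20 - 6 + 4) - 12)² = (8 - 12)² = (-4)² = 16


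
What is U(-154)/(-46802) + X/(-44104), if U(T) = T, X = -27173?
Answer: 91324483/147439672 ≈ 0.61940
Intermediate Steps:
U(-154)/(-46802) + X/(-44104) = -154/(-46802) - 27173/(-44104) = -154*(-1/46802) - 27173*(-1/44104) = 11/3343 + 27173/44104 = 91324483/147439672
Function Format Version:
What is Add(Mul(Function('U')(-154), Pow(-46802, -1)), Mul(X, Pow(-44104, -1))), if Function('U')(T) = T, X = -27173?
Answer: Rational(91324483, 147439672) ≈ 0.61940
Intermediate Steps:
Add(Mul(Function('U')(-154), Pow(-46802, -1)), Mul(X, Pow(-44104, -1))) = Add(Mul(-154, Pow(-46802, -1)), Mul(-27173, Pow(-44104, -1))) = Add(Mul(-154, Rational(-1, 46802)), Mul(-27173, Rational(-1, 44104))) = Add(Rational(11, 3343), Rational(27173, 44104)) = Rational(91324483, 147439672)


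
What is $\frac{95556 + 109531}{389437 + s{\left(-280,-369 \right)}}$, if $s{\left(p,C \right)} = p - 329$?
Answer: $\frac{205087}{388828} \approx 0.52745$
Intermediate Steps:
$s{\left(p,C \right)} = -329 + p$
$\frac{95556 + 109531}{389437 + s{\left(-280,-369 \right)}} = \frac{95556 + 109531}{389437 - 609} = \frac{205087}{389437 - 609} = \frac{205087}{388828}$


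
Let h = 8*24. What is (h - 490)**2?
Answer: 88804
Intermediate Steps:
h = 192
(h - 490)**2 = (192 - 490)**2 = (-298)**2 = 88804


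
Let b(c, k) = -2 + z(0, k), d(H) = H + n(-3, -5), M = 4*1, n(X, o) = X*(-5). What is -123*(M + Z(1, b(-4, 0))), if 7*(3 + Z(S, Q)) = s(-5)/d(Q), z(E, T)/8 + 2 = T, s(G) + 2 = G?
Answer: -164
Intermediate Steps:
s(G) = -2 + G
z(E, T) = -16 + 8*T
n(X, o) = -5*X
M = 4
d(H) = 15 + H (d(H) = H - 5*(-3) = H + 15 = 15 + H)
b(c, k) = -18 + 8*k (b(c, k) = -2 + (-16 + 8*k) = -18 + 8*k)
Z(S, Q) = -3 - 1/(15 + Q) (Z(S, Q) = -3 + ((-2 - 5)/(15 + Q))/7 = -3 + (-7/(15 + Q))/7 = -3 - 1/(15 + Q))
-123*(M + Z(1, b(-4, 0))) = -123*(4 + (-46 - 3*(-18 + 8*0))/(15 + (-18 + 8*0))) = -123*(4 + (-46 - 3*(-18 + 0))/(15 + (-18 + 0))) = -123*(4 + (-46 - 3*(-18))/(15 - 18)) = -123*(4 + (-46 + 54)/(-3)) = -123*(4 - ⅓*8) = -123*(4 - 8/3) = -123*4/3 = -164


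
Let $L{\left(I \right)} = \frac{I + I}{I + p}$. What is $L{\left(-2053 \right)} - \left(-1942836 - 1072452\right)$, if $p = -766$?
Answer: $\frac{8500100978}{2819} \approx 3.0153 \cdot 10^{6}$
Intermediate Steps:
$L{\left(I \right)} = \frac{2 I}{-766 + I}$ ($L{\left(I \right)} = \frac{I + I}{I - 766} = \frac{2 I}{-766 + I}$)
$L{\left(-2053 \right)} - \left(-1942836 - 1072452\right) = 2 \left(-2053\right) \frac{1}{-766 - 2053} - \left(-1942836 - 1072452\right) = 2 \left(-2053\right) \frac{1}{-2819} - -3015288 = 2 \left(-2053\right) \left(- \frac{1}{2819}\right) + 3015288 = \frac{4106}{2819} + 3015288 = \frac{8500100978}{2819}$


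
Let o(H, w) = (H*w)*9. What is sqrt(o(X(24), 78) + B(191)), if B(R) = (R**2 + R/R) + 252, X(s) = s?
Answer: sqrt(53582) ≈ 231.48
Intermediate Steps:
B(R) = 253 + R**2 (B(R) = (R**2 + 1) + 252 = (1 + R**2) + 252 = 253 + R**2)
o(H, w) = 9*H*w
sqrt(o(X(24), 78) + B(191)) = sqrt(9*24*78 + (253 + 191**2)) = sqrt(16848 + (253 + 36481)) = sqrt(16848 + 36734) = sqrt(53582)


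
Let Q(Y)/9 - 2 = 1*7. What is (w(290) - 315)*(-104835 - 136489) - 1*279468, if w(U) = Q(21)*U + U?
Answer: -5662947128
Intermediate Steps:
Q(Y) = 81 (Q(Y) = 18 + 9*(1*7) = 18 + 9*7 = 18 + 63 = 81)
w(U) = 82*U (w(U) = 81*U + U = 82*U)
(w(290) - 315)*(-104835 - 136489) - 1*279468 = (82*290 - 315)*(-104835 - 136489) - 1*279468 = (23780 - 315)*(-241324) - 279468 = 23465*(-241324) - 279468 = -5662667660 - 279468 = -5662947128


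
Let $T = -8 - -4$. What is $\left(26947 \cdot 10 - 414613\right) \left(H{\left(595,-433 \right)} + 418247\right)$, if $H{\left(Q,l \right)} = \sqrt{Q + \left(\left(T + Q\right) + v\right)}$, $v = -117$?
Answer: $-60705624321 - 145143 \sqrt{1069} \approx -6.071 \cdot 10^{10}$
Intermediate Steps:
$T = -4$ ($T = -8 + 4 = -4$)
$H{\left(Q,l \right)} = \sqrt{-121 + 2 Q}$ ($H{\left(Q,l \right)} = \sqrt{Q + \left(\left(-4 + Q\right) - 117\right)} = \sqrt{Q + \left(-121 + Q\right)} = \sqrt{-121 + 2 Q}$)
$\left(26947 \cdot 10 - 414613\right) \left(H{\left(595,-433 \right)} + 418247\right) = \left(26947 \cdot 10 - 414613\right) \left(\sqrt{-121 + 2 \cdot 595} + 418247\right) = \left(269470 - 414613\right) \left(\sqrt{-121 + 1190} + 418247\right) = - 145143 \left(\sqrt{1069} + 418247\right) = - 145143 \left(418247 + \sqrt{1069}\right) = -60705624321 - 145143 \sqrt{1069}$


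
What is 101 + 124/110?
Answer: 5617/55 ≈ 102.13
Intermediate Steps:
101 + 124/110 = 101 + (1/110)*124 = 101 + 62/55 = 5617/55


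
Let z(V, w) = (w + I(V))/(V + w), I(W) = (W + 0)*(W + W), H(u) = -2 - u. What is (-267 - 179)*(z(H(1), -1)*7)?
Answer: 26537/2 ≈ 13269.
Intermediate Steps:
I(W) = 2*W² (I(W) = W*(2*W) = 2*W²)
z(V, w) = (w + 2*V²)/(V + w)
(-267 - 179)*(z(H(1), -1)*7) = (-267 - 179)*(((-1 + 2*(-2 - 1*1)²)/((-2 - 1*1) - 1))*7) = -446*(-1 + 2*(-2 - 1)²)/((-2 - 1) - 1)*7 = -446*(-1 + 2*(-3)²)/(-3 - 1)*7 = -446*(-1 + 2*9)/(-4)*7 = -446*(-(-1 + 18)/4)*7 = -446*(-¼*17)*7 = -(-3791)*7/2 = -446*(-119/4) = 26537/2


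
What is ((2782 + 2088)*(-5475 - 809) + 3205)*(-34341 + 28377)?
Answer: 182497654500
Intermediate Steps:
((2782 + 2088)*(-5475 - 809) + 3205)*(-34341 + 28377) = (4870*(-6284) + 3205)*(-5964) = (-30603080 + 3205)*(-5964) = -30599875*(-5964) = 182497654500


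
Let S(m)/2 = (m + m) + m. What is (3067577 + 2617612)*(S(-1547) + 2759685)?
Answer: 15636560881167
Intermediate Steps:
S(m) = 6*m (S(m) = 2*((m + m) + m) = 2*(2*m + m) = 2*(3*m) = 6*m)
(3067577 + 2617612)*(S(-1547) + 2759685) = (3067577 + 2617612)*(6*(-1547) + 2759685) = 5685189*(-9282 + 2759685) = 5685189*2750403 = 15636560881167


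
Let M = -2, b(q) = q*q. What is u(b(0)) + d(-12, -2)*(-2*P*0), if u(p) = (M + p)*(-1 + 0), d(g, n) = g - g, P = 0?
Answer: 2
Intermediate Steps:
b(q) = q²
d(g, n) = 0
u(p) = 2 - p (u(p) = (-2 + p)*(-1 + 0) = (-2 + p)*(-1) = 2 - p)
u(b(0)) + d(-12, -2)*(-2*P*0) = (2 - 1*0²) + 0*(-2*0*0) = (2 - 1*0) + 0*(0*0) = (2 + 0) + 0*0 = 2 + 0 = 2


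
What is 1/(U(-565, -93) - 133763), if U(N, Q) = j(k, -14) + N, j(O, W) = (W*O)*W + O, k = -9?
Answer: -1/136101 ≈ -7.3475e-6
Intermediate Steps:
j(O, W) = O + O*W² (j(O, W) = (O*W)*W + O = O*W² + O = O + O*W²)
U(N, Q) = -1773 + N (U(N, Q) = -9*(1 + (-14)²) + N = -9*(1 + 196) + N = -9*197 + N = -1773 + N)
1/(U(-565, -93) - 133763) = 1/((-1773 - 565) - 133763) = 1/(-2338 - 133763) = 1/(-136101) = -1/136101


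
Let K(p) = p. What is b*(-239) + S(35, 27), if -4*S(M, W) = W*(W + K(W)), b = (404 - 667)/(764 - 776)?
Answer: -67231/12 ≈ -5602.6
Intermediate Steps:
b = 263/12 (b = -263/(-12) = -263*(-1/12) = 263/12 ≈ 21.917)
S(M, W) = -W**2/2 (S(M, W) = -W*(W + W)/4 = -W*2*W/4 = -W**2/2)
b*(-239) + S(35, 27) = (263/12)*(-239) - 1/2*27**2 = -62857/12 - 1/2*729 = -62857/12 - 729/2 = -67231/12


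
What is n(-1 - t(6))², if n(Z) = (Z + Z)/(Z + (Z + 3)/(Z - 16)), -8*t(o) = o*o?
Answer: 122500/22201 ≈ 5.5178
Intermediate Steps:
t(o) = -o²/8 (t(o) = -o*o/8 = -o²/8)
n(Z) = 2*Z/(Z + (3 + Z)/(-16 + Z)) (n(Z) = (2*Z)/(Z + (3 + Z)/(-16 + Z)) = 2*Z/(Z + (3 + Z)/(-16 + Z)))
n(-1 - t(6))² = (2*(-1 - (-1)*6²/8)*(-16 + (-1 - (-1)*6²/8))/(3 + (-1 - (-1)*6²/8)² - 15*(-1 - (-1)*6²/8)))² = (2*(-1 - (-1)*36/8)*(-16 + (-1 - (-1)*36/8))/(3 + (-1 - (-1)*36/8)² - 15*(-1 - (-1)*36/8)))² = (2*(-1 - 1*(-9/2))*(-16 + (-1 - 1*(-9/2)))/(3 + (-1 - 1*(-9/2))² - 15*(-1 - 1*(-9/2))))² = (2*(-1 + 9/2)*(-16 + (-1 + 9/2))/(3 + (-1 + 9/2)² - 15*(-1 + 9/2)))² = (2*(7/2)*(-16 + 7/2)/(3 + (7/2)² - 15*7/2))² = (2*(7/2)*(-25/2)/(3 + 49/4 - 105/2))² = (2*(7/2)*(-25/2)/(-149/4))² = (2*(7/2)*(-4/149)*(-25/2))² = (350/149)² = 122500/22201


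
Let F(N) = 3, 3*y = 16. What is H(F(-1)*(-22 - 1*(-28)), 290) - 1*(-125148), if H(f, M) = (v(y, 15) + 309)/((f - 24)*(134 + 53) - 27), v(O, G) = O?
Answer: 431384213/3447 ≈ 1.2515e+5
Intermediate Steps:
y = 16/3 (y = (1/3)*16 = 16/3 ≈ 5.3333)
H(f, M) = 943/(3*(-4515 + 187*f)) (H(f, M) = (16/3 + 309)/((f - 24)*(134 + 53) - 27) = 943/(3*((-24 + f)*187 - 27)) = 943/(3*((-4488 + 187*f) - 27)) = 943/(3*(-4515 + 187*f)))
H(F(-1)*(-22 - 1*(-28)), 290) - 1*(-125148) = 943/(3*(-4515 + 187*(3*(-22 - 1*(-28))))) - 1*(-125148) = 943/(3*(-4515 + 187*(3*(-22 + 28)))) + 125148 = 943/(3*(-4515 + 187*(3*6))) + 125148 = 943/(3*(-4515 + 187*18)) + 125148 = 943/(3*(-4515 + 3366)) + 125148 = (943/3)/(-1149) + 125148 = (943/3)*(-1/1149) + 125148 = -943/3447 + 125148 = 431384213/3447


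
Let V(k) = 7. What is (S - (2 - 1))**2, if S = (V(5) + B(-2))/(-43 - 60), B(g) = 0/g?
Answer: 12100/10609 ≈ 1.1405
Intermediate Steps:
B(g) = 0
S = -7/103 (S = (7 + 0)/(-43 - 60) = 7/(-103) = 7*(-1/103) = -7/103 ≈ -0.067961)
(S - (2 - 1))**2 = (-7/103 - (2 - 1))**2 = (-7/103 - 1*1)**2 = (-7/103 - 1)**2 = (-110/103)**2 = 12100/10609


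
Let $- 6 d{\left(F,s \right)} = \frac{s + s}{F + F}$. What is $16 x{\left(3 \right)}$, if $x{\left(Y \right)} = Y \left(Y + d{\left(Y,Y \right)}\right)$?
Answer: $136$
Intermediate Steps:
$d{\left(F,s \right)} = - \frac{s}{6 F}$ ($d{\left(F,s \right)} = - \frac{\left(s + s\right) \frac{1}{F + F}}{6} = - \frac{2 s \frac{1}{2 F}}{6} = - \frac{s \frac{1}{F}}{6} = - \frac{s}{6 F}$)
$x{\left(Y \right)} = Y \left(- \frac{1}{6} + Y\right)$ ($x{\left(Y \right)} = Y \left(Y - \frac{Y}{6 Y}\right) = Y \left(Y - \frac{1}{6}\right) = Y \left(- \frac{1}{6} + Y\right)$)
$16 x{\left(3 \right)} = 16 \cdot 3 \left(- \frac{1}{6} + 3\right) = 16 \cdot 3 \cdot \frac{17}{6} = 16 \cdot \frac{17}{2} = 136$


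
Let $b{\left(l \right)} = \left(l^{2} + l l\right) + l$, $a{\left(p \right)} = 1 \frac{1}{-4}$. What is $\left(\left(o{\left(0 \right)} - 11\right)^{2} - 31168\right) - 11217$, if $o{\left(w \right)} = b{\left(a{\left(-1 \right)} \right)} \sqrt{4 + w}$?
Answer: $- \frac{676135}{16} \approx -42258.0$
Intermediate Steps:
$a{\left(p \right)} = - \frac{1}{4}$ ($a{\left(p \right)} = 1 \left(- \frac{1}{4}\right) = - \frac{1}{4}$)
$b{\left(l \right)} = l + 2 l^{2}$ ($b{\left(l \right)} = \left(l^{2} + l^{2}\right) + l = 2 l^{2} + l = l + 2 l^{2}$)
$o{\left(w \right)} = - \frac{\sqrt{4 + w}}{8}$ ($o{\left(w \right)} = - \frac{1 + 2 \left(- \frac{1}{4}\right)}{4} \sqrt{4 + w} = - \frac{1 - \frac{1}{2}}{4} \sqrt{4 + w} = \left(- \frac{1}{4}\right) \frac{1}{2} \sqrt{4 + w} = - \frac{\sqrt{4 + w}}{8}$)
$\left(\left(o{\left(0 \right)} - 11\right)^{2} - 31168\right) - 11217 = \left(\left(- \frac{\sqrt{4 + 0}}{8} - 11\right)^{2} - 31168\right) - 11217 = \left(\left(- \frac{\sqrt{4}}{8} - 11\right)^{2} - 31168\right) - 11217 = \left(\left(\left(- \frac{1}{8}\right) 2 - 11\right)^{2} - 31168\right) - 11217 = \left(\left(- \frac{1}{4} - 11\right)^{2} - 31168\right) - 11217 = \left(\left(- \frac{45}{4}\right)^{2} - 31168\right) - 11217 = \left(\frac{2025}{16} - 31168\right) - 11217 = - \frac{496663}{16} - 11217 = - \frac{676135}{16}$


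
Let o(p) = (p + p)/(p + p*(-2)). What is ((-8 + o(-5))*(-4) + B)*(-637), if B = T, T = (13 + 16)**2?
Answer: -561197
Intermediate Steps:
o(p) = -2 (o(p) = (2*p)/(p - 2*p) = (2*p)/((-p)) = (2*p)*(-1/p) = -2)
T = 841 (T = 29**2 = 841)
B = 841
((-8 + o(-5))*(-4) + B)*(-637) = ((-8 - 2)*(-4) + 841)*(-637) = (-10*(-4) + 841)*(-637) = (40 + 841)*(-637) = 881*(-637) = -561197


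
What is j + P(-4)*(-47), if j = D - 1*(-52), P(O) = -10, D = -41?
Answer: 481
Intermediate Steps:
j = 11 (j = -41 - 1*(-52) = -41 + 52 = 11)
j + P(-4)*(-47) = 11 - 10*(-47) = 11 + 470 = 481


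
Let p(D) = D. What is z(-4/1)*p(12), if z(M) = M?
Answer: -48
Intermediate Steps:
z(-4/1)*p(12) = -4/1*12 = -4*1*12 = -4*12 = -48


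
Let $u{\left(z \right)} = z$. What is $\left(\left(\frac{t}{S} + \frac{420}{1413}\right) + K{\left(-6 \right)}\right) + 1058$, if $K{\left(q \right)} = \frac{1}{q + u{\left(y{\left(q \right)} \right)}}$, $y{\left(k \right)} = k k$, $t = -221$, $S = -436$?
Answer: $\frac{362397707}{342260} \approx 1058.8$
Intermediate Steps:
$y{\left(k \right)} = k^{2}$
$K{\left(q \right)} = \frac{1}{q + q^{2}}$
$\left(\left(\frac{t}{S} + \frac{420}{1413}\right) + K{\left(-6 \right)}\right) + 1058 = \left(\left(- \frac{221}{-436} + \frac{420}{1413}\right) + \frac{1}{\left(-6\right) \left(1 - 6\right)}\right) + 1058 = \left(\left(\left(-221\right) \left(- \frac{1}{436}\right) + 420 \cdot \frac{1}{1413}\right) - \frac{1}{6 \left(-5\right)}\right) + 1058 = \left(\left(\frac{221}{436} + \frac{140}{471}\right) - - \frac{1}{30}\right) + 1058 = \left(\frac{165131}{205356} + \frac{1}{30}\right) + 1058 = \frac{286627}{342260} + 1058 = \frac{362397707}{342260}$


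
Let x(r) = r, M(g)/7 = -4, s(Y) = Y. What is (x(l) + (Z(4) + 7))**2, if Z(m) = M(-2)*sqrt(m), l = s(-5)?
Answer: 2916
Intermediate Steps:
M(g) = -28 (M(g) = 7*(-4) = -28)
l = -5
Z(m) = -28*sqrt(m)
(x(l) + (Z(4) + 7))**2 = (-5 + (-28*sqrt(4) + 7))**2 = (-5 + (-28*2 + 7))**2 = (-5 + (-56 + 7))**2 = (-5 - 49)**2 = (-54)**2 = 2916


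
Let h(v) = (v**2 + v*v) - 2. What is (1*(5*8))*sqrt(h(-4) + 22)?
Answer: 80*sqrt(13) ≈ 288.44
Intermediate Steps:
h(v) = -2 + 2*v**2 (h(v) = (v**2 + v**2) - 2 = 2*v**2 - 2 = -2 + 2*v**2)
(1*(5*8))*sqrt(h(-4) + 22) = (1*(5*8))*sqrt((-2 + 2*(-4)**2) + 22) = (1*40)*sqrt((-2 + 2*16) + 22) = 40*sqrt((-2 + 32) + 22) = 40*sqrt(30 + 22) = 40*sqrt(52) = 40*(2*sqrt(13)) = 80*sqrt(13)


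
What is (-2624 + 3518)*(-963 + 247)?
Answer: -640104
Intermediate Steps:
(-2624 + 3518)*(-963 + 247) = 894*(-716) = -640104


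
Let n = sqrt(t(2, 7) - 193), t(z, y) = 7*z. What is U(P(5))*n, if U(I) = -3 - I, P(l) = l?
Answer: -8*I*sqrt(179) ≈ -107.03*I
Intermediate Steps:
n = I*sqrt(179) (n = sqrt(7*2 - 193) = sqrt(14 - 193) = sqrt(-179) = I*sqrt(179) ≈ 13.379*I)
U(P(5))*n = (-3 - 1*5)*(I*sqrt(179)) = (-3 - 5)*(I*sqrt(179)) = -8*I*sqrt(179)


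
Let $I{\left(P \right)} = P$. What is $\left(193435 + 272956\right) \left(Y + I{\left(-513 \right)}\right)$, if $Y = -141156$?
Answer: $-66073146579$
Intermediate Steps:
$\left(193435 + 272956\right) \left(Y + I{\left(-513 \right)}\right) = \left(193435 + 272956\right) \left(-141156 - 513\right) = 466391 \left(-141669\right) = -66073146579$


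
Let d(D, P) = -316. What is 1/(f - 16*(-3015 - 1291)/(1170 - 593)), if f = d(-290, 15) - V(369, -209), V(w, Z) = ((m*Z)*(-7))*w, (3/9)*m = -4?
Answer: 577/3737787192 ≈ 1.5437e-7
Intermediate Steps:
m = -12 (m = 3*(-4) = -12)
V(w, Z) = 84*Z*w (V(w, Z) = (-12*Z*(-7))*w = (84*Z)*w = 84*Z*w)
f = 6477848 (f = -316 - 84*(-209)*369 = -316 - 1*(-6478164) = -316 + 6478164 = 6477848)
1/(f - 16*(-3015 - 1291)/(1170 - 593)) = 1/(6477848 - 16*(-3015 - 1291)/(1170 - 593)) = 1/(6477848 - (-68896)/577) = 1/(6477848 - 16*(-4306/577)) = 1/(6477848 + 68896/577) = 1/(3737787192/577) = 577/3737787192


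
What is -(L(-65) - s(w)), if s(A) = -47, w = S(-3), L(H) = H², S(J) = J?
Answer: -4272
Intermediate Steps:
w = -3
-(L(-65) - s(w)) = -((-65)² - 1*(-47)) = -(4225 + 47) = -1*4272 = -4272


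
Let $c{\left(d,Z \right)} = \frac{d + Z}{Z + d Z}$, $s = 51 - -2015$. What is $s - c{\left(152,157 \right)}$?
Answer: $\frac{16542359}{8007} \approx 2066.0$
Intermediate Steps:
$s = 2066$ ($s = 51 + 2015 = 2066$)
$c{\left(d,Z \right)} = \frac{Z + d}{Z + Z d}$
$s - c{\left(152,157 \right)} = 2066 - \frac{157 + 152}{157 \left(1 + 152\right)} = 2066 - \frac{1}{157} \cdot \frac{1}{153} \cdot 309 = 2066 - \frac{103}{8007} = \frac{16542359}{8007}$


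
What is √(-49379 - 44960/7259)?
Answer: I*√2602258011339/7259 ≈ 222.23*I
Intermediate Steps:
√(-49379 - 44960/7259) = √(-358487121/7259) = I*√2602258011339/7259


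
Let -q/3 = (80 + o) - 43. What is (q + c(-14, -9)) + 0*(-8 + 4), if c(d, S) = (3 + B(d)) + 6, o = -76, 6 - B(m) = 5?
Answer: 127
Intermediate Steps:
B(m) = 1 (B(m) = 6 - 1*5 = 6 - 5 = 1)
c(d, S) = 10 (c(d, S) = (3 + 1) + 6 = 4 + 6 = 10)
q = 117 (q = -3*((80 - 76) - 43) = -3*(4 - 43) = -3*(-39) = 117)
(q + c(-14, -9)) + 0*(-8 + 4) = (117 + 10) + 0*(-8 + 4) = 127 + 0*(-4) = 127 + 0 = 127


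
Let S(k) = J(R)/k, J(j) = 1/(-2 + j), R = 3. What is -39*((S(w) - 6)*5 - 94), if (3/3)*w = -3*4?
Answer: 19409/4 ≈ 4852.3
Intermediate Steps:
w = -12 (w = -3*4 = -12)
S(k) = 1/k (S(k) = 1/((-2 + 3)*k) = 1/(1*k) = 1/k)
-39*((S(w) - 6)*5 - 94) = -39*((1/(-12) - 6)*5 - 94) = -39*((-1/12 - 6)*5 - 94) = -39*(-73/12*5 - 94) = -39*(-365/12 - 94) = -39*(-1493/12) = 19409/4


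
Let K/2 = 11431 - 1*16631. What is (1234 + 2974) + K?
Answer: -6192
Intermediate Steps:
K = -10400 (K = 2*(11431 - 1*16631) = 2*(11431 - 16631) = 2*(-5200) = -10400)
(1234 + 2974) + K = (1234 + 2974) - 10400 = 4208 - 10400 = -6192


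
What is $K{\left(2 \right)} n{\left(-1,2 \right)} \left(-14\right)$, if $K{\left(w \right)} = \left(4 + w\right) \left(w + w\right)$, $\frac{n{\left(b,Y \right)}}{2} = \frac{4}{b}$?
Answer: $2688$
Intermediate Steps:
$n{\left(b,Y \right)} = \frac{8}{b}$ ($n{\left(b,Y \right)} = 2 \frac{4}{b} = \frac{8}{b}$)
$K{\left(w \right)} = 2 w \left(4 + w\right)$ ($K{\left(w \right)} = \left(4 + w\right) 2 w = 2 w \left(4 + w\right)$)
$K{\left(2 \right)} n{\left(-1,2 \right)} \left(-14\right) = 2 \cdot 2 \left(4 + 2\right) \frac{8}{-1} \left(-14\right) = 2 \cdot 2 \cdot 6 \cdot 8 \left(-1\right) \left(-14\right) = 24 \left(-8\right) \left(-14\right) = \left(-192\right) \left(-14\right) = 2688$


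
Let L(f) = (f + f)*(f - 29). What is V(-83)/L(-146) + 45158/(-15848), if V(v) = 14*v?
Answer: -41535521/14461300 ≈ -2.8722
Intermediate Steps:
L(f) = 2*f*(-29 + f) (L(f) = (2*f)*(-29 + f) = 2*f*(-29 + f))
V(-83)/L(-146) + 45158/(-15848) = (14*(-83))/((2*(-146)*(-29 - 146))) + 45158/(-15848) = -1162/(2*(-146)*(-175)) + 45158*(-1/15848) = -1162/51100 - 22579/7924 = -1162*1/51100 - 22579/7924 = -83/3650 - 22579/7924 = -41535521/14461300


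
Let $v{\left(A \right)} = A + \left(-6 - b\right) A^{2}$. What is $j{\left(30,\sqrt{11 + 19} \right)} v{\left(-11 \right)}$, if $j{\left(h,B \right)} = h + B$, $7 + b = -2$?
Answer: $10560 + 352 \sqrt{30} \approx 12488.0$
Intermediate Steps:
$b = -9$ ($b = -7 - 2 = -9$)
$v{\left(A \right)} = A + 3 A^{2}$ ($v{\left(A \right)} = A + \left(-6 - -9\right) A^{2} = A + \left(-6 + 9\right) A^{2} = A + 3 A^{2}$)
$j{\left(h,B \right)} = B + h$
$j{\left(30,\sqrt{11 + 19} \right)} v{\left(-11 \right)} = \left(\sqrt{11 + 19} + 30\right) \left(- 11 \left(1 + 3 \left(-11\right)\right)\right) = \left(\sqrt{30} + 30\right) \left(- 11 \left(1 - 33\right)\right) = \left(30 + \sqrt{30}\right) \left(\left(-11\right) \left(-32\right)\right) = \left(30 + \sqrt{30}\right) 352 = 10560 + 352 \sqrt{30}$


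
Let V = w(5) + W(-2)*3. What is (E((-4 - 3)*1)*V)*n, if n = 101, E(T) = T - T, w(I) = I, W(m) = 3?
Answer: 0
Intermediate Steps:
E(T) = 0
V = 14 (V = 5 + 3*3 = 5 + 9 = 14)
(E((-4 - 3)*1)*V)*n = (0*14)*101 = 0*101 = 0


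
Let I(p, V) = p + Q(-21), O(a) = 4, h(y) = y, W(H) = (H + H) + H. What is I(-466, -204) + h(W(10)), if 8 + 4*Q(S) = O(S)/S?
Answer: -9199/21 ≈ -438.05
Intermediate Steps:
W(H) = 3*H (W(H) = 2*H + H = 3*H)
Q(S) = -2 + 1/S (Q(S) = -2 + (4/S)/4 = -2 + 1/S)
I(p, V) = -43/21 + p (I(p, V) = p + (-2 + 1/(-21)) = p + (-2 - 1/21) = p - 43/21 = -43/21 + p)
I(-466, -204) + h(W(10)) = (-43/21 - 466) + 3*10 = -9829/21 + 30 = -9199/21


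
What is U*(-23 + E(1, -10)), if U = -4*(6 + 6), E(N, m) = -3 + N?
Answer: 1200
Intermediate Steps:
U = -48 (U = -4*12 = -48)
U*(-23 + E(1, -10)) = -48*(-23 + (-3 + 1)) = -48*(-23 - 2) = -48*(-25) = 1200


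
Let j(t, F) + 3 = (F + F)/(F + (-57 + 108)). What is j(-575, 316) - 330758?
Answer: -121388655/367 ≈ -3.3076e+5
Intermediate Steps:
j(t, F) = -3 + 2*F/(51 + F) (j(t, F) = -3 + (F + F)/(F + (-57 + 108)) = -3 + (2*F)/(F + 51) = -3 + (2*F)/(51 + F) = -3 + 2*F/(51 + F))
j(-575, 316) - 330758 = (-153 - 1*316)/(51 + 316) - 330758 = (-153 - 316)/367 - 330758 = (1/367)*(-469) - 330758 = -469/367 - 330758 = -121388655/367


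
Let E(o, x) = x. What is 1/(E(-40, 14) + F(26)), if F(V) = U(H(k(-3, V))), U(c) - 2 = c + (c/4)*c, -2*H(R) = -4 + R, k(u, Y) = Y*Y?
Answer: 1/27904 ≈ 3.5837e-5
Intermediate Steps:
k(u, Y) = Y**2
H(R) = 2 - R/2 (H(R) = -(-4 + R)/2 = 2 - R/2)
U(c) = 2 + c + c**2/4 (U(c) = 2 + (c + (c/4)*c) = 2 + (c + c**2/4) = 2 + c + c**2/4)
F(V) = 4 - V**2/2 + (2 - V**2/2)**2/4 (F(V) = 2 + (2 - V**2/2) + (2 - V**2/2)**2/4 = 4 - V**2/2 + (2 - V**2/2)**2/4)
1/(E(-40, 14) + F(26)) = 1/(14 + (5 - 1*26**2 + (1/16)*26**4)) = 1/(14 + (5 - 1*676 + (1/16)*456976)) = 1/(14 + (5 - 676 + 28561)) = 1/(14 + 27890) = 1/27904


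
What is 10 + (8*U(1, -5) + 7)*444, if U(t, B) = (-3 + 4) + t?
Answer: 10222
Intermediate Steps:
U(t, B) = 1 + t
10 + (8*U(1, -5) + 7)*444 = 10 + (8*(1 + 1) + 7)*444 = 10 + (8*2 + 7)*444 = 10 + (16 + 7)*444 = 10 + 23*444 = 10 + 10212 = 10222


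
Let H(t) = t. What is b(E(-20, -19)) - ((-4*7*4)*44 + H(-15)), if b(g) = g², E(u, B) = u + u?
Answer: 6543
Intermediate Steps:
E(u, B) = 2*u
b(E(-20, -19)) - ((-4*7*4)*44 + H(-15)) = (2*(-20))² - ((-4*7*4)*44 - 15) = (-40)² - (-28*4*44 - 15) = 1600 - (-112*44 - 15) = 1600 - (-4928 - 15) = 1600 - 1*(-4943) = 1600 + 4943 = 6543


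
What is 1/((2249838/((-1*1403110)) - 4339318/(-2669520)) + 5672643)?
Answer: 187281510360/1062381152900728541 ≈ 1.7628e-7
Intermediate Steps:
1/((2249838/((-1*1403110)) - 4339318/(-2669520)) + 5672643) = 1/((2249838/(-1403110) - 4339318*(-1/2669520)) + 5672643) = 1/((2249838*(-1/1403110) + 2169659/1334760) + 5672643) = 1/((-1124919/701555 + 2169659/1334760) + 5672643) = 1/(4127647061/187281510360 + 5672643) = 1/(1062381152900728541/187281510360) = 187281510360/1062381152900728541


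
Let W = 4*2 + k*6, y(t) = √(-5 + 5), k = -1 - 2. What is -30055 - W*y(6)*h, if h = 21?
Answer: -30055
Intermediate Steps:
k = -3
y(t) = 0 (y(t) = √0 = 0)
W = -10 (W = 4*2 - 3*6 = 8 - 18 = -10)
-30055 - W*y(6)*h = -30055 - (-10*0)*21 = -30055 - 0*21 = -30055 - 1*0 = -30055 + 0 = -30055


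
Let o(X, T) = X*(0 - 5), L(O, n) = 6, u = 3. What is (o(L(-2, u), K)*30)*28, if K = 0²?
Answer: -25200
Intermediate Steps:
K = 0
o(X, T) = -5*X (o(X, T) = X*(-5) = -5*X)
(o(L(-2, u), K)*30)*28 = (-5*6*30)*28 = -30*30*28 = -900*28 = -25200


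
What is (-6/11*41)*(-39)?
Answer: 9594/11 ≈ 872.18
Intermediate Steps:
(-6/11*41)*(-39) = (-6*1/11*41)*(-39) = -6/11*41*(-39) = -246/11*(-39) = 9594/11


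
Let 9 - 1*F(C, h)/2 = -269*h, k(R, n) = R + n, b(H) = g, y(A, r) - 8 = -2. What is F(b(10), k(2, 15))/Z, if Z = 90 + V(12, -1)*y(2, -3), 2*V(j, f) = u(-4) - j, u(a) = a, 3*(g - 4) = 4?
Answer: 4582/21 ≈ 218.19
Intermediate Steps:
g = 16/3 (g = 4 + (⅓)*4 = 4 + 4/3 = 16/3 ≈ 5.3333)
y(A, r) = 6 (y(A, r) = 8 - 2 = 6)
b(H) = 16/3
V(j, f) = -2 - j/2 (V(j, f) = (-4 - j)/2 = -2 - j/2)
F(C, h) = 18 + 538*h (F(C, h) = 18 - (-538)*h = 18 + 538*h)
Z = 42 (Z = 90 + (-2 - ½*12)*6 = 90 + (-2 - 6)*6 = 90 - 8*6 = 90 - 48 = 42)
F(b(10), k(2, 15))/Z = (18 + 538*(2 + 15))/42 = (18 + 538*17)*(1/42) = (18 + 9146)*(1/42) = 9164*(1/42) = 4582/21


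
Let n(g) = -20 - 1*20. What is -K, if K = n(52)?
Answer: 40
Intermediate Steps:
n(g) = -40 (n(g) = -20 - 20 = -40)
K = -40
-K = -1*(-40) = 40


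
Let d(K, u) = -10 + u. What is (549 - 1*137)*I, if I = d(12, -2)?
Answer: -4944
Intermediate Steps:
I = -12 (I = -10 - 2 = -12)
(549 - 1*137)*I = (549 - 1*137)*(-12) = (549 - 137)*(-12) = 412*(-12) = -4944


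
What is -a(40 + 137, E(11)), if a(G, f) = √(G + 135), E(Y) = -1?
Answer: -2*√78 ≈ -17.664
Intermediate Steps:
a(G, f) = √(135 + G)
-a(40 + 137, E(11)) = -√(135 + (40 + 137)) = -√(135 + 177) = -√312 = -2*√78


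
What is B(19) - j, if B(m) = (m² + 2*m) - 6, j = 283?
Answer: 110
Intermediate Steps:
B(m) = -6 + m² + 2*m
B(19) - j = (-6 + 19² + 2*19) - 1*283 = (-6 + 361 + 38) - 283 = 393 - 283 = 110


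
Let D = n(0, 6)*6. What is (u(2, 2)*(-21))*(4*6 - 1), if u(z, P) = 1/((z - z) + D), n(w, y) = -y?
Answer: 161/12 ≈ 13.417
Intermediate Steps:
D = -36 (D = -1*6*6 = -6*6 = -36)
u(z, P) = -1/36 (u(z, P) = 1/((z - z) - 36) = 1/(0 - 36) = 1/(-36) = -1/36)
(u(2, 2)*(-21))*(4*6 - 1) = (-1/36*(-21))*(4*6 - 1) = 7*(24 - 1)/12 = (7/12)*23 = 161/12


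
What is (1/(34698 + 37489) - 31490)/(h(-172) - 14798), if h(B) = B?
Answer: 2273168629/1080639390 ≈ 2.1035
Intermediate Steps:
(1/(34698 + 37489) - 31490)/(h(-172) - 14798) = (1/(34698 + 37489) - 31490)/(-172 - 14798) = (1/72187 - 31490)/(-14970) = (1/72187 - 31490)*(-1/14970) = -2273168629/72187*(-1/14970) = 2273168629/1080639390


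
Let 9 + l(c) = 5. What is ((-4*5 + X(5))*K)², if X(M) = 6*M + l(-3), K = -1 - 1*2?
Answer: 324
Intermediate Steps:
l(c) = -4 (l(c) = -9 + 5 = -4)
K = -3 (K = -1 - 2 = -3)
X(M) = -4 + 6*M (X(M) = 6*M - 4 = -4 + 6*M)
((-4*5 + X(5))*K)² = ((-4*5 + (-4 + 6*5))*(-3))² = ((-20 + (-4 + 30))*(-3))² = ((-20 + 26)*(-3))² = (6*(-3))² = (-18)² = 324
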